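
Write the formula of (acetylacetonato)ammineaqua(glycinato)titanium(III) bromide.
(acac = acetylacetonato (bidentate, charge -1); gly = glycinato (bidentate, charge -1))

Ligands: 1 acetylacetonato (acac, -1), 1 ammine (NH3, neutral), 1 glycinato (gly, -1), 1 aqua (H2O, neutral). Ligand charge sum = -2.
With Ti in oxidation state +3, the complex ion is [Ti...]^1+.
Charge balance with bromide (-1) requires 1 complex ion per 1 bromide.

[Ti(acac)(gly)(H2O)(NH3)]Br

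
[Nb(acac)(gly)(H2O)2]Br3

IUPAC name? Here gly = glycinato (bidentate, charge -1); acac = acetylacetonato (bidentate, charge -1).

The 3 bromide counter-ions carry a total charge of -3, so each complex ion is 3+.
Ligand charges: 1×glycinato (-1 each), 2×aqua (neutral), 1×acetylacetonato (-1 each); total -2. So Nb + (-2) = 3+, giving Nb = +5.
Ligands are named alphabetically: acetylacetonato before aqua before glycinato.

(acetylacetonato)diaqua(glycinato)niobium(V) bromide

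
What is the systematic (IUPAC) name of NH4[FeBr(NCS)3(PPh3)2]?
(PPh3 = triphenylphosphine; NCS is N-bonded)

The 1 ammonium counter-ion carries a total charge of +1, so each complex ion is 1−.
Ligand charges: 2×triphenylphosphine (neutral), 1×bromo (-1 each), 3×isothiocyanato (-1 each); total -4. So Fe + (-4) = 1−, giving Fe = +3.
The complex ion is anionic, so iron takes the -ate form ferrate(III).

ammonium bromotriisothiocyanatobis(triphenylphosphine)ferrate(III)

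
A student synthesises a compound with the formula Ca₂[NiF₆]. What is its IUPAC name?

The 2 calcium counter-ions carry a total charge of +4, so each complex ion is 4−.
Ligand charges: 6×fluoro (-1 each); total -6. So Ni + (-6) = 4−, giving Ni = +2.
The complex ion is anionic, so nickel takes the -ate form nickelate(II).

calcium hexafluoronickelate(II)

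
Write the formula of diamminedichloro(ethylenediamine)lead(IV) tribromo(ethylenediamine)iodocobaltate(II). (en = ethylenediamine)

Cation [Pb…]: ligand charges -2, Pb(IV) ⇒ ion charge 2+.
Anion [Co…]: ligand charges -4, Co(II) ⇒ ion charge 2−.
One 2+ cation balances one 2− anion.

[PbCl2(en)(NH3)2][CoBr3(en)I]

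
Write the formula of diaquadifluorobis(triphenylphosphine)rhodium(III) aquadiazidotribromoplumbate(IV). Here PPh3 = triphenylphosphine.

Cation [Rh…]: ligand charges -2, Rh(III) ⇒ ion charge 1+.
Anion [Pb…]: ligand charges -5, Pb(IV) ⇒ ion charge 1−.

[RhF2(H2O)2(PPh3)2][PbBr3(H2O)(N3)2]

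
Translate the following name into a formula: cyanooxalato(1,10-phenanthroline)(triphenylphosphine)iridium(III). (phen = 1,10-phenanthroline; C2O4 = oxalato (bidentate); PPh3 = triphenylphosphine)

Ligands: 1 1,10-phenanthroline (phen, neutral), 1 oxalato (C2O4, -2), 1 triphenylphosphine (PPh3, neutral), 1 cyano (CN, -1). Ligand charge sum = -3.
With Ir in oxidation state +3, the complex ion is [Ir...].

[Ir(C2O4)(CN)(phen)(PPh3)]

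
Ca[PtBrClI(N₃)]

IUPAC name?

The 1 calcium counter-ion carries a total charge of +2, so each complex ion is 2−.
Ligand charges: 1×bromo (-1 each), 1×iodo (-1 each), 1×azido (-1 each), 1×chloro (-1 each); total -4. So Pt + (-4) = 2−, giving Pt = +2.
The complex ion is anionic, so platinum takes the -ate form platinate(II).

calcium azidobromochloroiodoplatinate(II)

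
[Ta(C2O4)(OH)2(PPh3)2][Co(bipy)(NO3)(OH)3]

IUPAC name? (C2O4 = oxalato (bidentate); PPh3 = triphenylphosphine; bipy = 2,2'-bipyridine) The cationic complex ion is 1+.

Both ions are complex: the cation is named first with the plain metal name, the anion second with the -ate form; each ion's ligands are alphabetised independently.
The complex cation is given as 1+; its ligand charges sum to -4, so Ta = +5.
A 1:1 salt means the anion carries the equal and opposite charge, 1−.
Anion: ligand charges sum to -4; for the ion to be 1−, Co = +3.

dihydroxooxalatobis(triphenylphosphine)tantalum(V) (2,2'-bipyridine)trihydroxonitratocobaltate(III)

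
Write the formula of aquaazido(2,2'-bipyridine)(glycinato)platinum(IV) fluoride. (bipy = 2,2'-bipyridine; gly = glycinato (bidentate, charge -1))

[Pt(bipy)(gly)(H2O)(N3)]F2

Ligands: 1 2,2'-bipyridine (bipy, neutral), 1 aqua (H2O, neutral), 1 azido (N3, -1), 1 glycinato (gly, -1). Ligand charge sum = -2.
With Pt in oxidation state +4, the complex ion is [Pt...]^2+.
Charge balance with fluoride (-1) requires 1 complex ion per 2 fluoride.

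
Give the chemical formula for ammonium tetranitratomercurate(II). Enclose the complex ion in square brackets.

Ligands: 4 nitrato (NO3, -1). Ligand charge sum = -4.
With Hg in oxidation state +2, the complex ion is [Hg...]^2−.
Charge balance with ammonium (+1) requires 1 complex ion per 2 ammonium.

(NH4)2[Hg(NO3)4]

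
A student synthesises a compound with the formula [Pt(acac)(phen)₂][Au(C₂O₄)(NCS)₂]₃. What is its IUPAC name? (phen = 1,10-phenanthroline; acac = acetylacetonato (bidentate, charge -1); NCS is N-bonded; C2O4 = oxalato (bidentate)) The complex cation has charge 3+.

The complex cation is given as 3+; its ligand charges sum to -1, so Pt = +4.
With 3 anions per cation, each anion must be 3/3 = 1−.
Anion: ligand charges sum to -4; for the ion to be 1−, Au = +3.

(acetylacetonato)bis(1,10-phenanthroline)platinum(IV) diisothiocyanatooxalatoaurate(III)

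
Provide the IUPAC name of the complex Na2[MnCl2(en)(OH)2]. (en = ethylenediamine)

sodium dichloro(ethylenediamine)dihydroxomanganate(II)

The 2 sodium counter-ions carry a total charge of +2, so each complex ion is 2−.
Ligand charges: 1×ethylenediamine (neutral), 2×hydroxo (-1 each), 2×chloro (-1 each); total -4. So Mn + (-4) = 2−, giving Mn = +2.
Ligands are named alphabetically: chloro before ethylenediamine before hydroxo.
The complex ion is anionic, so manganese takes the -ate form manganate(II).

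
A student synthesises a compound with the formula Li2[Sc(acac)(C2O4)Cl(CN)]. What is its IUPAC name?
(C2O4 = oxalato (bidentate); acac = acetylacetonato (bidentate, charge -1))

lithium (acetylacetonato)chlorocyanooxalatoscandate(III)

The 2 lithium counter-ions carry a total charge of +2, so each complex ion is 2−.
Ligand charges: 1×chloro (-1 each), 1×oxalato (-2 each), 1×cyano (-1 each), 1×acetylacetonato (-1 each); total -5. So Sc + (-5) = 2−, giving Sc = +3.
The complex ion is anionic, so scandium takes the -ate form scandate(III).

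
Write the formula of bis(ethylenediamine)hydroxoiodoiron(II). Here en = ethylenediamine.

Ligands: 2 ethylenediamine (en, neutral), 1 hydroxo (OH, -1), 1 iodo (I, -1). Ligand charge sum = -2.
With Fe in oxidation state +2, the complex ion is [Fe...].

[Fe(en)2I(OH)]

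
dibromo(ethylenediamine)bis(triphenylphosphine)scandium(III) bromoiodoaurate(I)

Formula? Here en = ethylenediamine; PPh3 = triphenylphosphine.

[ScBr2(en)(PPh3)2][AuBrI]

Cation [Sc…]: ligand charges -2, Sc(III) ⇒ ion charge 1+.
Anion [Au…]: ligand charges -2, Au(I) ⇒ ion charge 1−.
One 1+ cation balances one 1− anion.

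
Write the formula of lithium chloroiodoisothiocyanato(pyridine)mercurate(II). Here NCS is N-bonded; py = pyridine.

Ligands: 1 iodo (I, -1), 1 isothiocyanato (NCS, -1), 1 chloro (Cl, -1), 1 pyridine (py, neutral). Ligand charge sum = -3.
Charge balance with lithium (+1) requires 1 complex ion per 1 lithium.

Li[HgClI(NCS)(py)]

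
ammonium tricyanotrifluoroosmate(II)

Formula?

Ligands: 3 cyano (CN, -1), 3 fluoro (F, -1). Ligand charge sum = -6.
Charge balance with ammonium (+1) requires 1 complex ion per 4 ammonium.

(NH4)4[Os(CN)3F3]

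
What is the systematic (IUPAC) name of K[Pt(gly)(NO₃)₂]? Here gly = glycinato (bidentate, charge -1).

The 1 potassium counter-ion carries a total charge of +1, so each complex ion is 1−.
Ligand charges: 1×glycinato (-1 each), 2×nitrato (-1 each); total -3. So Pt + (-3) = 1−, giving Pt = +2.
The complex ion is anionic, so platinum takes the -ate form platinate(II).

potassium (glycinato)dinitratoplatinate(II)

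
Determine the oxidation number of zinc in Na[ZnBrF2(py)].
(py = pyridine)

+2

1 sodium outside the brackets (+1 each) → the complex ion is 1−.
Ligand charges: 2×F = -2; 1×Br = -1; 1×py neutral; sum -3.
Zn + (-3) = 1− ⇒ Zn is +2.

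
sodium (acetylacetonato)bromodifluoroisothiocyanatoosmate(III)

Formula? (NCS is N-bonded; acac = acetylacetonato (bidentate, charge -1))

Ligands: 1 isothiocyanato (NCS, -1), 1 acetylacetonato (acac, -1), 2 fluoro (F, -1), 1 bromo (Br, -1). Ligand charge sum = -5.
Charge balance with sodium (+1) requires 1 complex ion per 2 sodium.

Na2[Os(acac)BrF2(NCS)]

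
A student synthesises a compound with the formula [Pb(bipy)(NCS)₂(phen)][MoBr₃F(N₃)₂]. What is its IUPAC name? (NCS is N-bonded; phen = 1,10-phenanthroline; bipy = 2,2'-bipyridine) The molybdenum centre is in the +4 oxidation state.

Mo is given as +4; the anion's ligand charges sum to -6, so the complex anion is 2−.
A 1:1 salt means the cation carries the equal and opposite charge, 2+.
Cation: ligand charges sum to -2; for the ion to be 2+, Pb = +4.

(2,2'-bipyridine)diisothiocyanato(1,10-phenanthroline)lead(IV) diazidotribromofluoromolybdate(IV)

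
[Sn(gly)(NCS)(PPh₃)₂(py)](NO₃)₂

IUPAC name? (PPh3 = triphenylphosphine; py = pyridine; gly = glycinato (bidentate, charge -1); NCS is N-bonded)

The 2 nitrate counter-ions carry a total charge of -2, so each complex ion is 2+.
Ligand charges: 2×triphenylphosphine (neutral), 1×pyridine (neutral), 1×glycinato (-1 each), 1×isothiocyanato (-1 each); total -2. So Sn + (-2) = 2+, giving Sn = +4.
Ligands are named alphabetically: glycinato before isothiocyanato before pyridine before triphenylphosphine.

(glycinato)isothiocyanato(pyridine)bis(triphenylphosphine)tin(IV) nitrate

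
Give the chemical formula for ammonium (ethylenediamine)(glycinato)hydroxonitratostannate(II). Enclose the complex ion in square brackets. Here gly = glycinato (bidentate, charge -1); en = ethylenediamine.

NH4[Sn(en)(gly)(NO3)(OH)]

Ligands: 1 hydroxo (OH, -1), 1 glycinato (gly, -1), 1 nitrato (NO3, -1), 1 ethylenediamine (en, neutral). Ligand charge sum = -3.
With Sn in oxidation state +2, the complex ion is [Sn...]^1−.
Charge balance with ammonium (+1) requires 1 complex ion per 1 ammonium.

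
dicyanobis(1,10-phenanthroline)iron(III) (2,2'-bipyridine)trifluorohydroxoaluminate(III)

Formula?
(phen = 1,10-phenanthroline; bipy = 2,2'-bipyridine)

Cation [Fe…]: ligand charges -2, Fe(III) ⇒ ion charge 1+.
Anion [Al…]: ligand charges -4, Al(III) ⇒ ion charge 1−.

[Fe(CN)2(phen)2][Al(bipy)F3(OH)]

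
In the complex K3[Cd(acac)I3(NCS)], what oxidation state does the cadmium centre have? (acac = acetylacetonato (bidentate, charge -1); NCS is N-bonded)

3 potassium outside the brackets (+1 each) → the complex ion is 3−.
Ligand charges: 1×acac = -1; 1×NCS = -1; 3×I = -3; sum -5.
Cd + (-5) = 3− ⇒ Cd is +2.

+2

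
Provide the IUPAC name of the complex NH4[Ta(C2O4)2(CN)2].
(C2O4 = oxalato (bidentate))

ammonium dicyanodioxalatotantalate(V)

The 1 ammonium counter-ion carries a total charge of +1, so each complex ion is 1−.
Ligand charges: 2×cyano (-1 each), 2×oxalato (-2 each); total -6. So Ta + (-6) = 1−, giving Ta = +5.
The complex ion is anionic, so tantalum takes the -ate form tantalate(V).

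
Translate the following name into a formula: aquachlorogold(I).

Ligands: 1 aqua (H2O, neutral), 1 chloro (Cl, -1). Ligand charge sum = -1.
With Au in oxidation state +1, the complex ion is [Au...].

[AuCl(H2O)]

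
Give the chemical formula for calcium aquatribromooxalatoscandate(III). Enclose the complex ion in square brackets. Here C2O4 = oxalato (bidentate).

Ca[ScBr3(C2O4)(H2O)]

Ligands: 1 aqua (H2O, neutral), 1 oxalato (C2O4, -2), 3 bromo (Br, -1). Ligand charge sum = -5.
With Sc in oxidation state +3, the complex ion is [Sc...]^2−.
Charge balance with calcium (+2) requires 1 complex ion per 1 calcium.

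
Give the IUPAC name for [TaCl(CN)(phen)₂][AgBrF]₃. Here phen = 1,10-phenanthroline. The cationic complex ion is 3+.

The complex cation is given as 3+; its ligand charges sum to -2, so Ta = +5.
With 3 anions per cation, each anion must be 3/3 = 1−.
Anion: ligand charges sum to -2; for the ion to be 1−, Ag = +1.

chlorocyanobis(1,10-phenanthroline)tantalum(V) bromofluoroargentate(I)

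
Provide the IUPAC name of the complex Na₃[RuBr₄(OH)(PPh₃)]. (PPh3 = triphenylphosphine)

The 3 sodium counter-ions carry a total charge of +3, so each complex ion is 3−.
Ligand charges: 1×hydroxo (-1 each), 4×bromo (-1 each), 1×triphenylphosphine (neutral); total -5. So Ru + (-5) = 3−, giving Ru = +2.
Ligands are named alphabetically: bromo before hydroxo before triphenylphosphine.
The complex ion is anionic, so ruthenium takes the -ate form ruthenate(II).

sodium tetrabromohydroxo(triphenylphosphine)ruthenate(II)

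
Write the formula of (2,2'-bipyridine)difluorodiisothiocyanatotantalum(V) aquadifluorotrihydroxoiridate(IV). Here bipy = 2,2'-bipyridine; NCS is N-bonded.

[Ta(bipy)F2(NCS)2][IrF2(H2O)(OH)3]

Cation [Ta…]: ligand charges -4, Ta(V) ⇒ ion charge 1+.
Anion [Ir…]: ligand charges -5, Ir(IV) ⇒ ion charge 1−.
One 1+ cation balances one 1− anion.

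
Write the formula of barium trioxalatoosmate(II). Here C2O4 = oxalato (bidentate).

Ligands: 3 oxalato (C2O4, -2). Ligand charge sum = -6.
With Os in oxidation state +2, the complex ion is [Os...]^4−.
Charge balance with barium (+2) requires 1 complex ion per 2 barium.

Ba2[Os(C2O4)3]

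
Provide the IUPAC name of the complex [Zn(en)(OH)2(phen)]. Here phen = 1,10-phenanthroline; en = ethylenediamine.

There is no counter-ion, so the complex is neutral overall.
Ligand charges: 2×hydroxo (-1 each), 1×1,10-phenanthroline (neutral), 1×ethylenediamine (neutral); total -2. So Zn + (-2) = 0, giving Zn = +2.
Ligands are named alphabetically: ethylenediamine before hydroxo before phenanthroline.

(ethylenediamine)dihydroxo(1,10-phenanthroline)zinc(II)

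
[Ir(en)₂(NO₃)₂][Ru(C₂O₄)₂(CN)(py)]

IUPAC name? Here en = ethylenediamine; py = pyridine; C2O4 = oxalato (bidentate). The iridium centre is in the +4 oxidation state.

Both ions are complex: the cation is named first with the plain metal name, the anion second with the -ate form; each ion's ligands are alphabetised independently.
Ir is given as +4; the cation's ligand charges sum to -2, so the complex cation is 2+.
A 1:1 salt means the anion carries the equal and opposite charge, 2−.
Anion: ligand charges sum to -5; for the ion to be 2−, Ru = +3.

bis(ethylenediamine)dinitratoiridium(IV) cyanodioxalato(pyridine)ruthenate(III)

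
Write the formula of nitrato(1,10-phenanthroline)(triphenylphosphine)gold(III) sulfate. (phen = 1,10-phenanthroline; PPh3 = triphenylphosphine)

[Au(NO3)(phen)(PPh3)]SO4

Ligands: 1 1,10-phenanthroline (phen, neutral), 1 nitrato (NO3, -1), 1 triphenylphosphine (PPh3, neutral). Ligand charge sum = -1.
With Au in oxidation state +3, the complex ion is [Au...]^2+.
Charge balance with sulfate (-2) requires 1 complex ion per 1 sulfate.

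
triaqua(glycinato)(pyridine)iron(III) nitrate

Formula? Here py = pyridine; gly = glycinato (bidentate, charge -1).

Ligands: 3 aqua (H2O, neutral), 1 pyridine (py, neutral), 1 glycinato (gly, -1). Ligand charge sum = -1.
Charge balance with nitrate (-1) requires 1 complex ion per 2 nitrate.

[Fe(gly)(H2O)3(py)](NO3)2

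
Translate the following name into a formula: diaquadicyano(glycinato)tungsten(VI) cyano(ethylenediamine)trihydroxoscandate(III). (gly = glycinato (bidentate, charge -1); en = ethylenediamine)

Cation [W…]: ligand charges -3, W(VI) ⇒ ion charge 3+.
Anion [Sc…]: ligand charges -4, Sc(III) ⇒ ion charge 1−.
One 3+ cation requires 3 of the 1− anion.

[W(CN)2(gly)(H2O)2][Sc(CN)(en)(OH)3]3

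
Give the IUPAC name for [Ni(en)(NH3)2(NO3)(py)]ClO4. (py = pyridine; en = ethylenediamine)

The 1 perchlorate counter-ion carries a total charge of -1, so each complex ion is 1+.
Ligand charges: 2×ammine (neutral), 1×pyridine (neutral), 1×nitrato (-1 each), 1×ethylenediamine (neutral); total -1. So Ni + (-1) = 1+, giving Ni = +2.
Ligands are named alphabetically: ammine before ethylenediamine before nitrato before pyridine.

diammine(ethylenediamine)nitrato(pyridine)nickel(II) perchlorate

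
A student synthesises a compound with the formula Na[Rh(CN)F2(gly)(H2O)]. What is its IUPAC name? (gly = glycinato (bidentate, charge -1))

The 1 sodium counter-ion carries a total charge of +1, so each complex ion is 1−.
Ligand charges: 1×aqua (neutral), 1×glycinato (-1 each), 1×cyano (-1 each), 2×fluoro (-1 each); total -4. So Rh + (-4) = 1−, giving Rh = +3.
The complex ion is anionic, so rhodium takes the -ate form rhodate(III).

sodium aquacyanodifluoro(glycinato)rhodate(III)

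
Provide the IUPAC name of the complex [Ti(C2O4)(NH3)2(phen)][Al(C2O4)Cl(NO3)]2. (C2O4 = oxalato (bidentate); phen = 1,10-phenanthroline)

diammineoxalato(1,10-phenanthroline)titanium(IV) chloronitratooxalatoaluminate(III)

Both ions are complex: the cation is named first with the plain metal name, the anion second with the -ate form; each ion's ligands are alphabetised independently.
Aluminium is always +3 in its complexes; the anion's ligand charges sum to -4, so the complex anion is 1−.
With 2 anions per cation, the cation must be 2×1 = 2+.
Cation: ligand charges sum to -2; for the ion to be 2+, Ti = +4.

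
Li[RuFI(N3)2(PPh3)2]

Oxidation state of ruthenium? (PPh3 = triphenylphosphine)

1 lithium outside the brackets (+1 each) → the complex ion is 1−.
Ligand charges: 1×F = -1; 2×PPh3 neutral; 2×N3 = -2; 1×I = -1; sum -4.
Ru + (-4) = 1− ⇒ Ru is +3.

+3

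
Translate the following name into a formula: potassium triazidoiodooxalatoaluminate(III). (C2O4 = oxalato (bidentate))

K3[Al(C2O4)I(N3)3]

Ligands: 3 azido (N3, -1), 1 iodo (I, -1), 1 oxalato (C2O4, -2). Ligand charge sum = -6.
With Al in oxidation state +3, the complex ion is [Al...]^3−.
Charge balance with potassium (+1) requires 1 complex ion per 3 potassium.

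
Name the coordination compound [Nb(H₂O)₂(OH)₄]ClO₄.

The 1 perchlorate counter-ion carries a total charge of -1, so each complex ion is 1+.
Ligand charges: 4×hydroxo (-1 each), 2×aqua (neutral); total -4. So Nb + (-4) = 1+, giving Nb = +5.
Ligands are named alphabetically: aqua before hydroxo.

diaquatetrahydroxoniobium(V) perchlorate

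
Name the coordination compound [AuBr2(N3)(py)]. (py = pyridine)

There is no counter-ion, so the complex is neutral overall.
Ligand charges: 2×bromo (-1 each), 1×azido (-1 each), 1×pyridine (neutral); total -3. So Au + (-3) = 0, giving Au = +3.
Ligands are named alphabetically: azido before bromo before pyridine.

azidodibromo(pyridine)gold(III)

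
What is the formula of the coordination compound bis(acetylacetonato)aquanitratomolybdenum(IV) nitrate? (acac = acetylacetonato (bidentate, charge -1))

Ligands: 1 nitrato (NO3, -1), 1 aqua (H2O, neutral), 2 acetylacetonato (acac, -1). Ligand charge sum = -3.
With Mo in oxidation state +4, the complex ion is [Mo...]^1+.
Charge balance with nitrate (-1) requires 1 complex ion per 1 nitrate.

[Mo(acac)2(H2O)(NO3)]NO3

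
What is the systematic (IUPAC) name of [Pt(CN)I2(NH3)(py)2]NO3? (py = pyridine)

amminecyanodiiodobis(pyridine)platinum(IV) nitrate

The 1 nitrate counter-ion carries a total charge of -1, so each complex ion is 1+.
Ligand charges: 2×iodo (-1 each), 2×pyridine (neutral), 1×cyano (-1 each), 1×ammine (neutral); total -3. So Pt + (-3) = 1+, giving Pt = +4.
Ligands are named alphabetically: ammine before cyano before iodo before pyridine.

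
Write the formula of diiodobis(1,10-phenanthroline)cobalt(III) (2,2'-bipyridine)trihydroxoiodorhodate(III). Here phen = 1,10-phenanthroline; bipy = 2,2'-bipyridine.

[CoI2(phen)2][Rh(bipy)I(OH)3]

Cation [Co…]: ligand charges -2, Co(III) ⇒ ion charge 1+.
Anion [Rh…]: ligand charges -4, Rh(III) ⇒ ion charge 1−.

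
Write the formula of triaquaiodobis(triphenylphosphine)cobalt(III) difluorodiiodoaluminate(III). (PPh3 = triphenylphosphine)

[Co(H2O)3I(PPh3)2][AlF2I2]2

Cation [Co…]: ligand charges -1, Co(III) ⇒ ion charge 2+.
Anion [Al…]: ligand charges -4, Al(III) ⇒ ion charge 1−.
One 2+ cation requires 2 of the 1− anion.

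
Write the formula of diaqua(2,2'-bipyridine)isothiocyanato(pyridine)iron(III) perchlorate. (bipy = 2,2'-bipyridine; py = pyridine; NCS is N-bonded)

Ligands: 1 2,2'-bipyridine (bipy, neutral), 1 pyridine (py, neutral), 1 isothiocyanato (NCS, -1), 2 aqua (H2O, neutral). Ligand charge sum = -1.
Charge balance with perchlorate (-1) requires 1 complex ion per 2 perchlorate.

[Fe(bipy)(H2O)2(NCS)(py)](ClO4)2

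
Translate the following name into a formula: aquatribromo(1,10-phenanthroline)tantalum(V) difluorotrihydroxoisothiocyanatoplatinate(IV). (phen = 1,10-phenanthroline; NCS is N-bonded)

Cation [Ta…]: ligand charges -3, Ta(V) ⇒ ion charge 2+.
Anion [Pt…]: ligand charges -6, Pt(IV) ⇒ ion charge 2−.
One 2+ cation balances one 2− anion.

[TaBr3(H2O)(phen)][PtF2(NCS)(OH)3]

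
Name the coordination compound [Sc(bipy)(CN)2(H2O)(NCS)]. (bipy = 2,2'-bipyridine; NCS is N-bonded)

aqua(2,2'-bipyridine)dicyanoisothiocyanatoscandium(III)

There is no counter-ion, so the complex is neutral overall.
Ligand charges: 1×aqua (neutral), 1×2,2'-bipyridine (neutral), 2×cyano (-1 each), 1×isothiocyanato (-1 each); total -3. So Sc + (-3) = 0, giving Sc = +3.
Ligands are named alphabetically: aqua before bipyridine before cyano before isothiocyanato.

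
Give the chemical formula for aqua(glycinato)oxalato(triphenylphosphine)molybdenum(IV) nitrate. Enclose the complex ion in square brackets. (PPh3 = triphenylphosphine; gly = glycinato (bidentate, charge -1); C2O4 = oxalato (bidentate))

[Mo(C2O4)(gly)(H2O)(PPh3)]NO3

Ligands: 1 aqua (H2O, neutral), 1 triphenylphosphine (PPh3, neutral), 1 glycinato (gly, -1), 1 oxalato (C2O4, -2). Ligand charge sum = -3.
With Mo in oxidation state +4, the complex ion is [Mo...]^1+.
Charge balance with nitrate (-1) requires 1 complex ion per 1 nitrate.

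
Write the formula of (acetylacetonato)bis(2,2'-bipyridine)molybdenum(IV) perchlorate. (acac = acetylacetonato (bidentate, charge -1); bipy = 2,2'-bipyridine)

Ligands: 1 acetylacetonato (acac, -1), 2 2,2'-bipyridine (bipy, neutral). Ligand charge sum = -1.
Charge balance with perchlorate (-1) requires 1 complex ion per 3 perchlorate.

[Mo(acac)(bipy)2](ClO4)3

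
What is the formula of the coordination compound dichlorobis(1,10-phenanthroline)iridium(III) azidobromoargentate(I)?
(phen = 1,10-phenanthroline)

[IrCl2(phen)2][AgBr(N3)]

Cation [Ir…]: ligand charges -2, Ir(III) ⇒ ion charge 1+.
Anion [Ag…]: ligand charges -2, Ag(I) ⇒ ion charge 1−.
One 1+ cation balances one 1− anion.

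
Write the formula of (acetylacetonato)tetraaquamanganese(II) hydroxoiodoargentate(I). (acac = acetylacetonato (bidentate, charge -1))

[Mn(acac)(H2O)4][AgI(OH)]

Cation [Mn…]: ligand charges -1, Mn(II) ⇒ ion charge 1+.
Anion [Ag…]: ligand charges -2, Ag(I) ⇒ ion charge 1−.
One 1+ cation balances one 1− anion.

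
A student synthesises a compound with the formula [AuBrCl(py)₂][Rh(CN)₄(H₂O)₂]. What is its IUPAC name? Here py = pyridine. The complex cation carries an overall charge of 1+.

Both ions are complex: the cation is named first with the plain metal name, the anion second with the -ate form; each ion's ligands are alphabetised independently.
The complex cation is given as 1+; its ligand charges sum to -2, so Au = +3.
A 1:1 salt means the anion carries the equal and opposite charge, 1−.
Anion: ligand charges sum to -4; for the ion to be 1−, Rh = +3.

bromochlorobis(pyridine)gold(III) diaquatetracyanorhodate(III)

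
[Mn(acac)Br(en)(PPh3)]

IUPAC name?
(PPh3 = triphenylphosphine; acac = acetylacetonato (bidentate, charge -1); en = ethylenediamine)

There is no counter-ion, so the complex is neutral overall.
Ligand charges: 1×bromo (-1 each), 1×triphenylphosphine (neutral), 1×acetylacetonato (-1 each), 1×ethylenediamine (neutral); total -2. So Mn + (-2) = 0, giving Mn = +2.
Ligands are named alphabetically: acetylacetonato before bromo before ethylenediamine before triphenylphosphine.

(acetylacetonato)bromo(ethylenediamine)(triphenylphosphine)manganese(II)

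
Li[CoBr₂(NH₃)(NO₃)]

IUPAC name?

The 1 lithium counter-ion carries a total charge of +1, so each complex ion is 1−.
Ligand charges: 2×bromo (-1 each), 1×nitrato (-1 each), 1×ammine (neutral); total -3. So Co + (-3) = 1−, giving Co = +2.
Ligands are named alphabetically: ammine before bromo before nitrato.
The complex ion is anionic, so cobalt takes the -ate form cobaltate(II).

lithium amminedibromonitratocobaltate(II)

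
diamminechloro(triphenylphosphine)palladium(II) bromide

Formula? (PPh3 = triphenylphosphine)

[PdCl(NH3)2(PPh3)]Br

Ligands: 2 ammine (NH3, neutral), 1 triphenylphosphine (PPh3, neutral), 1 chloro (Cl, -1). Ligand charge sum = -1.
With Pd in oxidation state +2, the complex ion is [Pd...]^1+.
Charge balance with bromide (-1) requires 1 complex ion per 1 bromide.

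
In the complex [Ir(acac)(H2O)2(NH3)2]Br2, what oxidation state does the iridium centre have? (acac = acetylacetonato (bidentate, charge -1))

+3

2 bromide outside the brackets (-1 each) → the complex ion is 2+.
Ligand charges: 1×acac = -1; 2×NH3 neutral; 2×H2O neutral; sum -1.
Ir + (-1) = 2+ ⇒ Ir is +3.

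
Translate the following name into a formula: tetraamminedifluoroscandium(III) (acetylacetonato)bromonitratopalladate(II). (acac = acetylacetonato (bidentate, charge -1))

Cation [Sc…]: ligand charges -2, Sc(III) ⇒ ion charge 1+.
Anion [Pd…]: ligand charges -3, Pd(II) ⇒ ion charge 1−.
One 1+ cation balances one 1− anion.

[ScF2(NH3)4][Pd(acac)Br(NO3)]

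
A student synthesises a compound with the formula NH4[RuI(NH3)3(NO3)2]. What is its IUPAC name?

The 1 ammonium counter-ion carries a total charge of +1, so each complex ion is 1−.
Ligand charges: 3×ammine (neutral), 1×iodo (-1 each), 2×nitrato (-1 each); total -3. So Ru + (-3) = 1−, giving Ru = +2.
The complex ion is anionic, so ruthenium takes the -ate form ruthenate(II).

ammonium triammineiododinitratoruthenate(II)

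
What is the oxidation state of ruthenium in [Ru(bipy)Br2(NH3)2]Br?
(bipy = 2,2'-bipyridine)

1 bromide outside the brackets (-1 each) → the complex ion is 1+.
Ligand charges: 2×Br = -2; 1×bipy neutral; 2×NH3 neutral; sum -2.
Ru + (-2) = 1+ ⇒ Ru is +3.

+3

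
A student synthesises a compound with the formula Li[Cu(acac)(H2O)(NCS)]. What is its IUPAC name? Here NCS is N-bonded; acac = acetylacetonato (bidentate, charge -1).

lithium (acetylacetonato)aquaisothiocyanatocuprate(I)

The 1 lithium counter-ion carries a total charge of +1, so each complex ion is 1−.
Ligand charges: 1×isothiocyanato (-1 each), 1×acetylacetonato (-1 each), 1×aqua (neutral); total -2. So Cu + (-2) = 1−, giving Cu = +1.
The complex ion is anionic, so copper takes the -ate form cuprate(I).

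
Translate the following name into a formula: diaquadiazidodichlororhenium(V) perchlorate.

Ligands: 2 azido (N3, -1), 2 aqua (H2O, neutral), 2 chloro (Cl, -1). Ligand charge sum = -4.
With Re in oxidation state +5, the complex ion is [Re...]^1+.
Charge balance with perchlorate (-1) requires 1 complex ion per 1 perchlorate.

[ReCl2(H2O)2(N3)2]ClO4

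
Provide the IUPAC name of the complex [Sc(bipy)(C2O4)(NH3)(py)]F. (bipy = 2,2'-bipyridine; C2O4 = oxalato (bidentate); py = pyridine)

ammine(2,2'-bipyridine)oxalato(pyridine)scandium(III) fluoride

The 1 fluoride counter-ion carries a total charge of -1, so each complex ion is 1+.
Ligand charges: 1×2,2'-bipyridine (neutral), 1×ammine (neutral), 1×oxalato (-2 each), 1×pyridine (neutral); total -2. So Sc + (-2) = 1+, giving Sc = +3.
Ligands are named alphabetically: ammine before bipyridine before oxalato before pyridine.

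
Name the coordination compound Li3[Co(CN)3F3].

The 3 lithium counter-ions carry a total charge of +3, so each complex ion is 3−.
Ligand charges: 3×cyano (-1 each), 3×fluoro (-1 each); total -6. So Co + (-6) = 3−, giving Co = +3.
The complex ion is anionic, so cobalt takes the -ate form cobaltate(III).

lithium tricyanotrifluorocobaltate(III)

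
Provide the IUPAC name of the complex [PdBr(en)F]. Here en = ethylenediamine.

bromo(ethylenediamine)fluoropalladium(II)

There is no counter-ion, so the complex is neutral overall.
Ligand charges: 1×bromo (-1 each), 1×fluoro (-1 each), 1×ethylenediamine (neutral); total -2. So Pd + (-2) = 0, giving Pd = +2.
Ligands are named alphabetically: bromo before ethylenediamine before fluoro.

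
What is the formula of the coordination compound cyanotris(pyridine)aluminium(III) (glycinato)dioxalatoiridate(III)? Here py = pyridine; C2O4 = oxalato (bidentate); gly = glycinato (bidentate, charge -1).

[Al(CN)(py)3][Ir(C2O4)2(gly)]

Cation [Al…]: ligand charges -1, Al(III) ⇒ ion charge 2+.
Anion [Ir…]: ligand charges -5, Ir(III) ⇒ ion charge 2−.
One 2+ cation balances one 2− anion.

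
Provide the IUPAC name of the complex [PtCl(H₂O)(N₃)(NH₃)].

ammineaquaazidochloroplatinum(II)

There is no counter-ion, so the complex is neutral overall.
Ligand charges: 1×ammine (neutral), 1×azido (-1 each), 1×aqua (neutral), 1×chloro (-1 each); total -2. So Pt + (-2) = 0, giving Pt = +2.
Ligands are named alphabetically: ammine before aqua before azido before chloro.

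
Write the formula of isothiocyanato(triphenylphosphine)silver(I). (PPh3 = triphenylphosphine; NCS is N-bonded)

[Ag(NCS)(PPh3)]

Ligands: 1 triphenylphosphine (PPh3, neutral), 1 isothiocyanato (NCS, -1). Ligand charge sum = -1.
With Ag in oxidation state +1, the complex ion is [Ag...].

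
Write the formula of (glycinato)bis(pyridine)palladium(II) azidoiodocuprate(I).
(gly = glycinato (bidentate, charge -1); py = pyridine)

[Pd(gly)(py)2][CuI(N3)]

Cation [Pd…]: ligand charges -1, Pd(II) ⇒ ion charge 1+.
Anion [Cu…]: ligand charges -2, Cu(I) ⇒ ion charge 1−.
One 1+ cation balances one 1− anion.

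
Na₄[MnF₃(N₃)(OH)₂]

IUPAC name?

The 4 sodium counter-ions carry a total charge of +4, so each complex ion is 4−.
Ligand charges: 2×hydroxo (-1 each), 1×azido (-1 each), 3×fluoro (-1 each); total -6. So Mn + (-6) = 4−, giving Mn = +2.
Ligands are named alphabetically: azido before fluoro before hydroxo.
The complex ion is anionic, so manganese takes the -ate form manganate(II).

sodium azidotrifluorodihydroxomanganate(II)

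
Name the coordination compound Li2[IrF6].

The 2 lithium counter-ions carry a total charge of +2, so each complex ion is 2−.
Ligand charges: 6×fluoro (-1 each); total -6. So Ir + (-6) = 2−, giving Ir = +4.
The complex ion is anionic, so iridium takes the -ate form iridate(IV).

lithium hexafluoroiridate(IV)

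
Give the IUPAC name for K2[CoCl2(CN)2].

The 2 potassium counter-ions carry a total charge of +2, so each complex ion is 2−.
Ligand charges: 2×cyano (-1 each), 2×chloro (-1 each); total -4. So Co + (-4) = 2−, giving Co = +2.
The complex ion is anionic, so cobalt takes the -ate form cobaltate(II).

potassium dichlorodicyanocobaltate(II)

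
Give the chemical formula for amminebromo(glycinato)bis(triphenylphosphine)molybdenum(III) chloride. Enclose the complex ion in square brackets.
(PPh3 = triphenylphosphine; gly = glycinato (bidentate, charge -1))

Ligands: 2 triphenylphosphine (PPh3, neutral), 1 bromo (Br, -1), 1 ammine (NH3, neutral), 1 glycinato (gly, -1). Ligand charge sum = -2.
Charge balance with chloride (-1) requires 1 complex ion per 1 chloride.

[MoBr(gly)(NH3)(PPh3)2]Cl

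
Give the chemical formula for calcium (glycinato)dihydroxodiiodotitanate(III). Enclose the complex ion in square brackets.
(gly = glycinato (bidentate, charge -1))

Ca[Ti(gly)I2(OH)2]

Ligands: 2 hydroxo (OH, -1), 2 iodo (I, -1), 1 glycinato (gly, -1). Ligand charge sum = -5.
Charge balance with calcium (+2) requires 1 complex ion per 1 calcium.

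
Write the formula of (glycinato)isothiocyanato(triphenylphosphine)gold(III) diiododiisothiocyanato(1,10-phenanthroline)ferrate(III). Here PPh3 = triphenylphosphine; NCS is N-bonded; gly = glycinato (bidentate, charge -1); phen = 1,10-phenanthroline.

[Au(gly)(NCS)(PPh3)][FeI2(NCS)2(phen)]

Cation [Au…]: ligand charges -2, Au(III) ⇒ ion charge 1+.
Anion [Fe…]: ligand charges -4, Fe(III) ⇒ ion charge 1−.
One 1+ cation balances one 1− anion.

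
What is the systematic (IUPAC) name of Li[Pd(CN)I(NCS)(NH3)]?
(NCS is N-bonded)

lithium amminecyanoiodoisothiocyanatopalladate(II)

The 1 lithium counter-ion carries a total charge of +1, so each complex ion is 1−.
Ligand charges: 1×isothiocyanato (-1 each), 1×iodo (-1 each), 1×cyano (-1 each), 1×ammine (neutral); total -3. So Pd + (-3) = 1−, giving Pd = +2.
Ligands are named alphabetically: ammine before cyano before iodo before isothiocyanato.
The complex ion is anionic, so palladium takes the -ate form palladate(II).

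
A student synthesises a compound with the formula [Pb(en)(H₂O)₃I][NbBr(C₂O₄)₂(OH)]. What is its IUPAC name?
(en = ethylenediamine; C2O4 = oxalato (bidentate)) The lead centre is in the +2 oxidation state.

Both ions are complex: the cation is named first with the plain metal name, the anion second with the -ate form; each ion's ligands are alphabetised independently.
Pb is given as +2; the cation's ligand charges sum to -1, so the complex cation is 1+.
A 1:1 salt means the anion carries the equal and opposite charge, 1−.
Anion: ligand charges sum to -6; for the ion to be 1−, Nb = +5.

triaqua(ethylenediamine)iodolead(II) bromohydroxodioxalatoniobate(V)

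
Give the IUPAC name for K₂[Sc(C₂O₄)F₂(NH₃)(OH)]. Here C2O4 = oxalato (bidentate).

potassium amminedifluorohydroxooxalatoscandate(III)

The 2 potassium counter-ions carry a total charge of +2, so each complex ion is 2−.
Ligand charges: 1×ammine (neutral), 2×fluoro (-1 each), 1×oxalato (-2 each), 1×hydroxo (-1 each); total -5. So Sc + (-5) = 2−, giving Sc = +3.
The complex ion is anionic, so scandium takes the -ate form scandate(III).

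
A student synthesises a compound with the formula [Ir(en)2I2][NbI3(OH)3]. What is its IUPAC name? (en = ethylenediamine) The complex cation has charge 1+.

bis(ethylenediamine)diiodoiridium(III) trihydroxotriiodoniobate(V)

Both ions are complex: the cation is named first with the plain metal name, the anion second with the -ate form; each ion's ligands are alphabetised independently.
The complex cation is given as 1+; its ligand charges sum to -2, so Ir = +3.
A 1:1 salt means the anion carries the equal and opposite charge, 1−.
Anion: ligand charges sum to -6; for the ion to be 1−, Nb = +5.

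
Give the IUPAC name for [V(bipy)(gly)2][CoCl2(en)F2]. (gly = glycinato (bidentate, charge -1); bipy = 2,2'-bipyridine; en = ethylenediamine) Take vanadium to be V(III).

V is given as +3; the cation's ligand charges sum to -2, so the complex cation is 1+.
A 1:1 salt means the anion carries the equal and opposite charge, 1−.
Anion: ligand charges sum to -4; for the ion to be 1−, Co = +3.

(2,2'-bipyridine)bis(glycinato)vanadium(III) dichloro(ethylenediamine)difluorocobaltate(III)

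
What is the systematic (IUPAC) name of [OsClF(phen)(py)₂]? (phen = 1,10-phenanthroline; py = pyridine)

chlorofluoro(1,10-phenanthroline)bis(pyridine)osmium(II)

There is no counter-ion, so the complex is neutral overall.
Ligand charges: 1×chloro (-1 each), 1×1,10-phenanthroline (neutral), 2×pyridine (neutral), 1×fluoro (-1 each); total -2. So Os + (-2) = 0, giving Os = +2.
Ligands are named alphabetically: chloro before fluoro before phenanthroline before pyridine.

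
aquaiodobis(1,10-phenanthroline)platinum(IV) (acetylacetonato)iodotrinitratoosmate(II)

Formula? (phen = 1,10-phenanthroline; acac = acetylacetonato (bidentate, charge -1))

Cation [Pt…]: ligand charges -1, Pt(IV) ⇒ ion charge 3+.
Anion [Os…]: ligand charges -5, Os(II) ⇒ ion charge 3−.
One 3+ cation balances one 3− anion.

[Pt(H2O)I(phen)2][Os(acac)I(NO3)3]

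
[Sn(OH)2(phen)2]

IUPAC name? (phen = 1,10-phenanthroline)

There is no counter-ion, so the complex is neutral overall.
Ligand charges: 2×1,10-phenanthroline (neutral), 2×hydroxo (-1 each); total -2. So Sn + (-2) = 0, giving Sn = +2.
Ligands are named alphabetically: hydroxo before phenanthroline.

dihydroxobis(1,10-phenanthroline)tin(II)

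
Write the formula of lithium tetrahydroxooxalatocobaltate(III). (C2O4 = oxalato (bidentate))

Li3[Co(C2O4)(OH)4]

Ligands: 4 hydroxo (OH, -1), 1 oxalato (C2O4, -2). Ligand charge sum = -6.
Charge balance with lithium (+1) requires 1 complex ion per 3 lithium.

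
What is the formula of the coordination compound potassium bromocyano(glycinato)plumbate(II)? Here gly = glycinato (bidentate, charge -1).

Ligands: 1 glycinato (gly, -1), 1 bromo (Br, -1), 1 cyano (CN, -1). Ligand charge sum = -3.
Charge balance with potassium (+1) requires 1 complex ion per 1 potassium.

K[PbBr(CN)(gly)]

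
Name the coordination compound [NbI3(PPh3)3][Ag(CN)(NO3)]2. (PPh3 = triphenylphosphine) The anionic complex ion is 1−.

Both ions are complex: the cation is named first with the plain metal name, the anion second with the -ate form; each ion's ligands are alphabetised independently.
The complex anion is given as 1−; its ligand charges sum to -2, so Ag = +1.
With 2 anions per cation, the cation must be 2×1 = 2+.
Cation: ligand charges sum to -3; for the ion to be 2+, Nb = +5.

triiodotris(triphenylphosphine)niobium(V) cyanonitratoargentate(I)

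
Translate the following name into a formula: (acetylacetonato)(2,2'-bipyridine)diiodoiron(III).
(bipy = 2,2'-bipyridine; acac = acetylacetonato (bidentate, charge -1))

Ligands: 2 iodo (I, -1), 1 2,2'-bipyridine (bipy, neutral), 1 acetylacetonato (acac, -1). Ligand charge sum = -3.
With Fe in oxidation state +3, the complex ion is [Fe...].

[Fe(acac)(bipy)I2]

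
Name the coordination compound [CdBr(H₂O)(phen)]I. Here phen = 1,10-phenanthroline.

aquabromo(1,10-phenanthroline)cadmium(II) iodide

The 1 iodide counter-ion carries a total charge of -1, so each complex ion is 1+.
Ligand charges: 1×aqua (neutral), 1×1,10-phenanthroline (neutral), 1×bromo (-1 each); total -1. So Cd + (-1) = 1+, giving Cd = +2.
Ligands are named alphabetically: aqua before bromo before phenanthroline.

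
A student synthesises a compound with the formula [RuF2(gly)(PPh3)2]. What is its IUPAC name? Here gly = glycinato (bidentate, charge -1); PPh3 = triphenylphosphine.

difluoro(glycinato)bis(triphenylphosphine)ruthenium(III)

There is no counter-ion, so the complex is neutral overall.
Ligand charges: 2×fluoro (-1 each), 1×glycinato (-1 each), 2×triphenylphosphine (neutral); total -3. So Ru + (-3) = 0, giving Ru = +3.
Ligands are named alphabetically: fluoro before glycinato before triphenylphosphine.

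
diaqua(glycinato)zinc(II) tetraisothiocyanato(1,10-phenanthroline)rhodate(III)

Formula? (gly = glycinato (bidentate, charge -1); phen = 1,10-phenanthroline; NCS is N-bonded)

Cation [Zn…]: ligand charges -1, Zn(II) ⇒ ion charge 1+.
Anion [Rh…]: ligand charges -4, Rh(III) ⇒ ion charge 1−.
One 1+ cation balances one 1− anion.

[Zn(gly)(H2O)2][Rh(NCS)4(phen)]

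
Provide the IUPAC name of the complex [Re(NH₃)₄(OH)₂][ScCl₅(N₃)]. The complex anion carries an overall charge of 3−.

Both ions are complex: the cation is named first with the plain metal name, the anion second with the -ate form; each ion's ligands are alphabetised independently.
The complex anion is given as 3−; its ligand charges sum to -6, so Sc = +3.
A 1:1 salt means the cation carries the equal and opposite charge, 3+.
Cation: ligand charges sum to -2; for the ion to be 3+, Re = +5.

tetraamminedihydroxorhenium(V) azidopentachloroscandate(III)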